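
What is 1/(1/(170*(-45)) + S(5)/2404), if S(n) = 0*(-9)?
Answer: -7650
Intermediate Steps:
S(n) = 0
1/(1/(170*(-45)) + S(5)/2404) = 1/(1/(170*(-45)) + 0/2404) = 1/(1/(-7650) + 0*(1/2404)) = 1/(-1/7650 + 0) = 1/(-1/7650) = -7650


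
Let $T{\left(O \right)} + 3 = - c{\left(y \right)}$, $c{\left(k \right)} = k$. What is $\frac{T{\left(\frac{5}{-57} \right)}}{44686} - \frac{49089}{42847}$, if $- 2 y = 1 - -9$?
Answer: $- \frac{1096752680}{957330521} \approx -1.1456$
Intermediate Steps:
$y = -5$ ($y = - \frac{1 - -9}{2} = - \frac{1 + 9}{2} = \left(- \frac{1}{2}\right) 10 = -5$)
$T{\left(O \right)} = 2$ ($T{\left(O \right)} = -3 - -5 = -3 + 5 = 2$)
$\frac{T{\left(\frac{5}{-57} \right)}}{44686} - \frac{49089}{42847} = \frac{2}{44686} - \frac{49089}{42847} = 2 \cdot \frac{1}{44686} - \frac{49089}{42847} = \frac{1}{22343} - \frac{49089}{42847} = - \frac{1096752680}{957330521}$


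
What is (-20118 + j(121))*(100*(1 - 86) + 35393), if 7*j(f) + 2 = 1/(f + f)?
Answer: -130931932125/242 ≈ -5.4104e+8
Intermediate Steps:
j(f) = -2/7 + 1/(14*f) (j(f) = -2/7 + 1/(7*(f + f)) = -2/7 + 1/(7*((2*f))) = -2/7 + (1/(2*f))/7 = -2/7 + 1/(14*f))
(-20118 + j(121))*(100*(1 - 86) + 35393) = (-20118 + (1/14)*(1 - 4*121)/121)*(100*(1 - 86) + 35393) = (-20118 + (1/14)*(1/121)*(1 - 484))*(100*(-85) + 35393) = (-20118 + (1/14)*(1/121)*(-483))*(-8500 + 35393) = (-20118 - 69/242)*26893 = -4868625/242*26893 = -130931932125/242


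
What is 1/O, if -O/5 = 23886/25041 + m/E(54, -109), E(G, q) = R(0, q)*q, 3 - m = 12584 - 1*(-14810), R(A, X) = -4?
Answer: 3639292/1125806225 ≈ 0.0032326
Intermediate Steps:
m = -27391 (m = 3 - (12584 - 1*(-14810)) = 3 - (12584 + 14810) = 3 - 1*27394 = 3 - 27394 = -27391)
E(G, q) = -4*q
O = 1125806225/3639292 (O = -5*(23886/25041 - 27391/((-4*(-109)))) = -5*(23886*(1/25041) - 27391/436) = -5*(7962/8347 - 27391*1/436) = -5*(7962/8347 - 27391/436) = -5*(-225161245/3639292) = 1125806225/3639292 ≈ 309.35)
1/O = 1/(1125806225/3639292) = 3639292/1125806225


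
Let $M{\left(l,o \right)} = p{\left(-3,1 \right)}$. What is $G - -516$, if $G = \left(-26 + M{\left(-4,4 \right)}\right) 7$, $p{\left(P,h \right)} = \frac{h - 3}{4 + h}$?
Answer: $\frac{1656}{5} \approx 331.2$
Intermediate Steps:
$p{\left(P,h \right)} = \frac{-3 + h}{4 + h}$
$M{\left(l,o \right)} = - \frac{2}{5}$ ($M{\left(l,o \right)} = \frac{-3 + 1}{4 + 1} = \frac{1}{5} \left(-2\right) = - \frac{2}{5}$)
$G = - \frac{924}{5}$ ($G = \left(-26 - \frac{2}{5}\right) 7 = \left(- \frac{132}{5}\right) 7 = - \frac{924}{5} \approx -184.8$)
$G - -516 = - \frac{924}{5} - -516 = - \frac{924}{5} + 516 = \frac{1656}{5}$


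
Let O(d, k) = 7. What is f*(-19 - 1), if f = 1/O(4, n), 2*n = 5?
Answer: -20/7 ≈ -2.8571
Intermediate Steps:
n = 5/2 (n = (1/2)*5 = 5/2 ≈ 2.5000)
f = 1/7 ≈ 0.14286
f*(-19 - 1) = (-19 - 1)/7 = (1/7)*(-20) = -20/7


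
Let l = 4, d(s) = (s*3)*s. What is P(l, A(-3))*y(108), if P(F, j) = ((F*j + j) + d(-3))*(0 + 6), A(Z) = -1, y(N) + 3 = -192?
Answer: -25740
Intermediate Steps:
y(N) = -195 (y(N) = -3 - 192 = -195)
d(s) = 3*s**2 (d(s) = (3*s)*s = 3*s**2)
P(F, j) = 162 + 6*j + 6*F*j (P(F, j) = ((F*j + j) + 3*(-3)**2)*(0 + 6) = ((j + F*j) + 3*9)*6 = ((j + F*j) + 27)*6 = (27 + j + F*j)*6 = 162 + 6*j + 6*F*j)
P(l, A(-3))*y(108) = (162 + 6*(-1) + 6*4*(-1))*(-195) = (162 - 6 - 24)*(-195) = 132*(-195) = -25740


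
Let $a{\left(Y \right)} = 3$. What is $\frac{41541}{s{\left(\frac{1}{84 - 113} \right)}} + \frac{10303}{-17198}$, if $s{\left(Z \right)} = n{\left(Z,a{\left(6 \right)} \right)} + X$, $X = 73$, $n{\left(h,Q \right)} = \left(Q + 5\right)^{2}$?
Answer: $\frac{713010607}{2356126} \approx 302.62$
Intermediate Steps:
$n{\left(h,Q \right)} = \left(5 + Q\right)^{2}$
$s{\left(Z \right)} = 137$ ($s{\left(Z \right)} = \left(5 + 3\right)^{2} + 73 = 8^{2} + 73 = 64 + 73 = 137$)
$\frac{41541}{s{\left(\frac{1}{84 - 113} \right)}} + \frac{10303}{-17198} = \frac{41541}{137} + \frac{10303}{-17198} = 41541 \cdot \frac{1}{137} + 10303 \left(- \frac{1}{17198}\right) = \frac{41541}{137} - \frac{10303}{17198} = \frac{713010607}{2356126}$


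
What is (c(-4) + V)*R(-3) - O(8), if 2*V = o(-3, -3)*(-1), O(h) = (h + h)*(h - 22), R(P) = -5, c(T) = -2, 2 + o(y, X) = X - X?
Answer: 229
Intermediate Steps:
o(y, X) = -2 (o(y, X) = -2 + (X - X) = -2 + 0 = -2)
O(h) = 2*h*(-22 + h) (O(h) = (2*h)*(-22 + h) = 2*h*(-22 + h))
V = 1 (V = (-2*(-1))/2 = (1/2)*2 = 1)
(c(-4) + V)*R(-3) - O(8) = (-2 + 1)*(-5) - 2*8*(-22 + 8) = -1*(-5) - 2*8*(-14) = 5 - 1*(-224) = 5 + 224 = 229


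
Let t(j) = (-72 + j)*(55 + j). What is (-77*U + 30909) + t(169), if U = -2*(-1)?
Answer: 52483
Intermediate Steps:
U = 2
(-77*U + 30909) + t(169) = (-77*2 + 30909) + (-3960 + 169² - 17*169) = (-154 + 30909) + (-3960 + 28561 - 2873) = 30755 + 21728 = 52483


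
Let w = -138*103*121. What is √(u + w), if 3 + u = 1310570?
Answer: I*√409327 ≈ 639.79*I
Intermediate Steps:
w = -1719894 (w = -14214*121 = -1719894)
u = 1310567 (u = -3 + 1310570 = 1310567)
√(u + w) = √(1310567 - 1719894) = √(-409327) = I*√409327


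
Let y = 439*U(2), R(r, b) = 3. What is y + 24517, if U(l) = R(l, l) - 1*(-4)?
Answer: 27590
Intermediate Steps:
U(l) = 7 (U(l) = 3 - 1*(-4) = 3 + 4 = 7)
y = 3073 (y = 439*7 = 3073)
y + 24517 = 3073 + 24517 = 27590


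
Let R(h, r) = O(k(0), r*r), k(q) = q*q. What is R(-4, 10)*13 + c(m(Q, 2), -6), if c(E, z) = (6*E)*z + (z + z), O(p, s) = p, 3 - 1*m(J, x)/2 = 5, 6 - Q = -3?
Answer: 132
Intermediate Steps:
Q = 9 (Q = 6 - 1*(-3) = 6 + 3 = 9)
m(J, x) = -4 (m(J, x) = 6 - 2*5 = 6 - 10 = -4)
k(q) = q²
R(h, r) = 0 (R(h, r) = 0² = 0)
c(E, z) = 2*z + 6*E*z (c(E, z) = 6*E*z + 2*z = 2*z + 6*E*z)
R(-4, 10)*13 + c(m(Q, 2), -6) = 0*13 + 2*(-6)*(1 + 3*(-4)) = 0 + 2*(-6)*(1 - 12) = 0 + 2*(-6)*(-11) = 0 + 132 = 132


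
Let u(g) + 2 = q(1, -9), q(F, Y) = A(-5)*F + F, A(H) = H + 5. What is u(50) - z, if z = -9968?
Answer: 9967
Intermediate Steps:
A(H) = 5 + H
q(F, Y) = F (q(F, Y) = (5 - 5)*F + F = 0*F + F = 0 + F = F)
u(g) = -1 (u(g) = -2 + 1 = -1)
u(50) - z = -1 - 1*(-9968) = -1 + 9968 = 9967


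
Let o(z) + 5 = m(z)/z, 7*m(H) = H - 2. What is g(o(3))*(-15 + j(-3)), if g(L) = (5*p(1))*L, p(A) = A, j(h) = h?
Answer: 3120/7 ≈ 445.71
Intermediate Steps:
m(H) = -2/7 + H/7 (m(H) = (H - 2)/7 = (-2 + H)/7 = -2/7 + H/7)
o(z) = -5 + (-2/7 + z/7)/z
g(L) = 5*L (g(L) = (5*1)*L = 5*L)
g(o(3))*(-15 + j(-3)) = (5*((2/7)*(-1 - 17*3)/3))*(-15 - 3) = (5*((2/7)*(⅓)*(-1 - 51)))*(-18) = (5*((2/7)*(⅓)*(-52)))*(-18) = (5*(-104/21))*(-18) = -520/21*(-18) = 3120/7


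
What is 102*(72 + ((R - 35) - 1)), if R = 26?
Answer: 6324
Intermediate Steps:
102*(72 + ((R - 35) - 1)) = 102*(72 + ((26 - 35) - 1)) = 102*(72 + (-9 - 1)) = 102*(72 - 10) = 102*62 = 6324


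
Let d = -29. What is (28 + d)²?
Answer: 1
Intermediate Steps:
(28 + d)² = (28 - 29)² = (-1)² = 1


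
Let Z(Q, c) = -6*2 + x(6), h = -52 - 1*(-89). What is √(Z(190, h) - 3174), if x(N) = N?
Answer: 2*I*√795 ≈ 56.391*I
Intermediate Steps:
h = 37 (h = -52 + 89 = 37)
Z(Q, c) = -6 (Z(Q, c) = -6*2 + 6 = -12 + 6 = -6)
√(Z(190, h) - 3174) = √(-6 - 3174) = √(-3180) = 2*I*√795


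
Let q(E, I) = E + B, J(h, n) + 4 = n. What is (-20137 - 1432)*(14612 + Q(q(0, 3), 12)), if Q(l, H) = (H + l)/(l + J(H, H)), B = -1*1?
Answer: -2206400855/7 ≈ -3.1520e+8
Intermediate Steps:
J(h, n) = -4 + n
B = -1
q(E, I) = -1 + E (q(E, I) = E - 1 = -1 + E)
Q(l, H) = (H + l)/(-4 + H + l) (Q(l, H) = (H + l)/(l + (-4 + H)) = (H + l)/(-4 + H + l))
(-20137 - 1432)*(14612 + Q(q(0, 3), 12)) = (-20137 - 1432)*(14612 + (12 + (-1 + 0))/(-4 + 12 + (-1 + 0))) = -21569*(14612 + (12 - 1)/(-4 + 12 - 1)) = -21569*(14612 + 11/7) = -21569*102295/7 = -2206400855/7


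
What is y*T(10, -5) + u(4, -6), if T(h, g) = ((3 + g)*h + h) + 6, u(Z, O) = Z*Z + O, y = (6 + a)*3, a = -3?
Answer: -26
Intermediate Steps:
y = 9 (y = (6 - 3)*3 = 3*3 = 9)
u(Z, O) = O + Z² (u(Z, O) = Z² + O = O + Z²)
T(h, g) = 6 + h + h*(3 + g) (T(h, g) = (h*(3 + g) + h) + 6 = (h + h*(3 + g)) + 6 = 6 + h + h*(3 + g))
y*T(10, -5) + u(4, -6) = 9*(6 + 4*10 - 5*10) + (-6 + 4²) = 9*(6 + 40 - 50) + (-6 + 16) = 9*(-4) + 10 = -36 + 10 = -26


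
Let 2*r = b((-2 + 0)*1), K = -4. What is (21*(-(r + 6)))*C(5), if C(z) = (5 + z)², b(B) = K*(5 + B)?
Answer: 0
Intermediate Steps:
b(B) = -20 - 4*B (b(B) = -4*(5 + B) = -20 - 4*B)
r = -6 (r = (-20 - 4*(-2 + 0))/2 = (-20 - (-8))/2 = (-20 - 4*(-2))/2 = (-20 + 8)/2 = (½)*(-12) = -6)
(21*(-(r + 6)))*C(5) = (21*(-(-6 + 6)))*(5 + 5)² = (21*(-1*0))*10² = (21*0)*100 = 0*100 = 0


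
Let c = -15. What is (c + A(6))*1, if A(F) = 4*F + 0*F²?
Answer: 9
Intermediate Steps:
A(F) = 4*F (A(F) = 4*F + 0 = 4*F)
(c + A(6))*1 = (-15 + 4*6)*1 = (-15 + 24)*1 = 9*1 = 9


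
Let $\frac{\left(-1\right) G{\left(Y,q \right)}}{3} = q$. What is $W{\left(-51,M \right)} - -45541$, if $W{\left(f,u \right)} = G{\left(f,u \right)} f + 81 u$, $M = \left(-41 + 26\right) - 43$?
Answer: $31969$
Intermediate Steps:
$G{\left(Y,q \right)} = - 3 q$
$M = -58$ ($M = -15 - 43 = -58$)
$W{\left(f,u \right)} = 81 u - 3 f u$ ($W{\left(f,u \right)} = - 3 u f + 81 u = - 3 f u + 81 u = 81 u - 3 f u$)
$W{\left(-51,M \right)} - -45541 = 3 \left(-58\right) \left(27 - -51\right) - -45541 = 3 \left(-58\right) \left(27 + 51\right) + 45541 = 3 \left(-58\right) 78 + 45541 = -13572 + 45541 = 31969$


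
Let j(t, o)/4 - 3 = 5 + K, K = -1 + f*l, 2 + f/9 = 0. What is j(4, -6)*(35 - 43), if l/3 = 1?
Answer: 1504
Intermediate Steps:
l = 3 (l = 3*1 = 3)
f = -18 (f = -18 + 9*0 = -18 + 0 = -18)
K = -55 (K = -1 - 18*3 = -1 - 54 = -55)
j(t, o) = -188 (j(t, o) = 12 + 4*(5 - 55) = 12 + 4*(-50) = 12 - 200 = -188)
j(4, -6)*(35 - 43) = -188*(35 - 43) = -188*(-8) = 1504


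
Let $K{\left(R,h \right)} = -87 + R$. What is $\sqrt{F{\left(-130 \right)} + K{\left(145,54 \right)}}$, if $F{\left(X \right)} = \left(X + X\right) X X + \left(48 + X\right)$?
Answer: $2 i \sqrt{1098506} \approx 2096.2 i$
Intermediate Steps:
$F{\left(X \right)} = 48 + X + 2 X^{3}$ ($F{\left(X \right)} = 2 X X X + \left(48 + X\right) = 2 X^{2} X + \left(48 + X\right) = 2 X^{3} + \left(48 + X\right) = 48 + X + 2 X^{3}$)
$\sqrt{F{\left(-130 \right)} + K{\left(145,54 \right)}} = \sqrt{\left(48 - 130 + 2 \left(-130\right)^{3}\right) + \left(-87 + 145\right)} = \sqrt{\left(48 - 130 + 2 \left(-2197000\right)\right) + 58} = \sqrt{\left(48 - 130 - 4394000\right) + 58} = \sqrt{-4394082 + 58} = \sqrt{-4394024} = 2 i \sqrt{1098506}$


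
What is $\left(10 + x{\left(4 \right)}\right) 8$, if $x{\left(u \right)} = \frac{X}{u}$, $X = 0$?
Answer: $80$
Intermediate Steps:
$x{\left(u \right)} = 0$ ($x{\left(u \right)} = \frac{0}{u} = 0$)
$\left(10 + x{\left(4 \right)}\right) 8 = \left(10 + 0\right) 8 = 10 \cdot 8 = 80$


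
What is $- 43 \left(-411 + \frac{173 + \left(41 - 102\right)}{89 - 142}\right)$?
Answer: $\frac{941485}{53} \approx 17764.0$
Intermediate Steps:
$- 43 \left(-411 + \frac{173 + \left(41 - 102\right)}{89 - 142}\right) = - 43 \left(-411 + \frac{173 + \left(41 - 102\right)}{-53}\right) = - 43 \left(-411 + \left(173 - 61\right) \left(- \frac{1}{53}\right)\right) = - 43 \left(-411 + 112 \left(- \frac{1}{53}\right)\right) = - 43 \left(-411 - \frac{112}{53}\right) = \left(-43\right) \left(- \frac{21895}{53}\right) = \frac{941485}{53}$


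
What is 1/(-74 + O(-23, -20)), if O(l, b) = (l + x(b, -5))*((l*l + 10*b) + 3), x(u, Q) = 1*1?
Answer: -1/7378 ≈ -0.00013554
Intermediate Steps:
x(u, Q) = 1
O(l, b) = (1 + l)*(3 + l² + 10*b) (O(l, b) = (l + 1)*((l*l + 10*b) + 3) = (1 + l)*((l² + 10*b) + 3) = (1 + l)*(3 + l² + 10*b))
1/(-74 + O(-23, -20)) = 1/(-74 + (3 + (-23)² + (-23)³ + 3*(-23) + 10*(-20) + 10*(-20)*(-23))) = 1/(-74 + (3 + 529 - 12167 - 69 - 200 + 4600)) = 1/(-74 - 7304) = 1/(-7378) = -1/7378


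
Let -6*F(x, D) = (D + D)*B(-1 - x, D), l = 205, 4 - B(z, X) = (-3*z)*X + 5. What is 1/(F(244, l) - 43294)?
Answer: 3/30758698 ≈ 9.7533e-8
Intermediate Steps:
B(z, X) = -1 + 3*X*z (B(z, X) = 4 - ((-3*z)*X + 5) = 4 - (-3*X*z + 5) = 4 - (5 - 3*X*z) = 4 + (-5 + 3*X*z) = -1 + 3*X*z)
F(x, D) = -D*(-1 + 3*D*(-1 - x))/3 (F(x, D) = -(D + D)*(-1 + 3*D*(-1 - x))/6 = -2*D*(-1 + 3*D*(-1 - x))/6 = -D*(-1 + 3*D*(-1 - x))/3)
1/(F(244, l) - 43294) = 1/((⅓)*205*(1 + 3*205*(1 + 244)) - 43294) = 1/((⅓)*205*(1 + 3*205*245) - 43294) = 1/((⅓)*205*(1 + 150675) - 43294) = 1/((⅓)*205*150676 - 43294) = 1/(30888580/3 - 43294) = 1/(30758698/3) = 3/30758698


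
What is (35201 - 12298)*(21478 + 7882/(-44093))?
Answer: 3098519294788/6299 ≈ 4.9191e+8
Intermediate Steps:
(35201 - 12298)*(21478 + 7882/(-44093)) = 22903*(21478 + 7882*(-1/44093)) = 22903*(21478 - 1126/6299) = 22903*(135288796/6299) = 3098519294788/6299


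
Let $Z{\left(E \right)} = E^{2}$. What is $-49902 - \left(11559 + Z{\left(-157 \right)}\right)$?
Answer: $-86110$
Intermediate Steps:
$-49902 - \left(11559 + Z{\left(-157 \right)}\right) = -49902 - \left(11559 + \left(-157\right)^{2}\right) = -49902 - \left(11559 + 24649\right) = -49902 - 36208 = -86110$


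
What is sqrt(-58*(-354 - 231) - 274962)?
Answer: 22*I*sqrt(498) ≈ 490.95*I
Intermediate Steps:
sqrt(-58*(-354 - 231) - 274962) = sqrt(-58*(-585) - 274962) = sqrt(33930 - 274962) = sqrt(-241032) = 22*I*sqrt(498)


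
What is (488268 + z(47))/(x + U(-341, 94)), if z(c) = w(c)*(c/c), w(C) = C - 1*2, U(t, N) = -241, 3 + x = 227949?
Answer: 488313/227705 ≈ 2.1445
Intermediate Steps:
x = 227946 (x = -3 + 227949 = 227946)
w(C) = -2 + C (w(C) = C - 2 = -2 + C)
z(c) = -2 + c (z(c) = (-2 + c)*(c/c) = (-2 + c)*1 = -2 + c)
(488268 + z(47))/(x + U(-341, 94)) = (488268 + (-2 + 47))/(227946 - 241) = (488268 + 45)/227705 = 488313*(1/227705) = 488313/227705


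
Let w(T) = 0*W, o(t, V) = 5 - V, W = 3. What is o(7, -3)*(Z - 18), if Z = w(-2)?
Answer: -144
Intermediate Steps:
w(T) = 0 (w(T) = 0*3 = 0)
Z = 0
o(7, -3)*(Z - 18) = (5 - 1*(-3))*(0 - 18) = (5 + 3)*(-18) = 8*(-18) = -144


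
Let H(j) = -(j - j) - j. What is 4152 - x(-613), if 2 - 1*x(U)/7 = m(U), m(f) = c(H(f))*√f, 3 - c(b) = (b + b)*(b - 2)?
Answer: 4138 - 5243581*I*√613 ≈ 4138.0 - 1.2983e+8*I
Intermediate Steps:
H(j) = -j (H(j) = -1*0 - j = 0 - j = -j)
c(b) = 3 - 2*b*(-2 + b) (c(b) = 3 - (b + b)*(b - 2) = 3 - 2*b*(-2 + b))
m(f) = √f*(3 - 4*f - 2*f²) (m(f) = (3 - 2*f² + 4*(-f))*√f = (3 - 2*f² - 4*f)*√f = (3 - 4*f - 2*f²)*√f = √f*(3 - 4*f - 2*f²))
x(U) = 14 - 7*√U*(3 - 4*U - 2*U²)
4152 - x(-613) = 4152 - (14 + 7*√(-613)*(-3 + 2*(-613)² + 4*(-613))) = 4152 - (14 + 7*(I*√613)*(-3 + 2*375769 - 2452)) = 4152 - (14 + 7*(I*√613)*(-3 + 751538 - 2452)) = 4152 - (14 + 7*(I*√613)*749083) = 4152 - (14 + 5243581*I*√613) = 4152 + (-14 - 5243581*I*√613) = 4138 - 5243581*I*√613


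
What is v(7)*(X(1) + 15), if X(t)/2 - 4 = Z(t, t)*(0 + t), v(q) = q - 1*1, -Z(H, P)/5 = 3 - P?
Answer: 18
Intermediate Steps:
Z(H, P) = -15 + 5*P (Z(H, P) = -5*(3 - P) = -15 + 5*P)
v(q) = -1 + q (v(q) = q - 1 = -1 + q)
X(t) = 8 + 2*t*(-15 + 5*t) (X(t) = 8 + 2*((-15 + 5*t)*(0 + t)) = 8 + 2*((-15 + 5*t)*t) = 8 + 2*(t*(-15 + 5*t)) = 8 + 2*t*(-15 + 5*t))
v(7)*(X(1) + 15) = (-1 + 7)*((8 + 10*1*(-3 + 1)) + 15) = 6*((8 + 10*1*(-2)) + 15) = 6*((8 - 20) + 15) = 6*(-12 + 15) = 6*3 = 18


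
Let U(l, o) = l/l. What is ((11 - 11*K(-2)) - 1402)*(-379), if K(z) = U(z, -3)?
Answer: 531358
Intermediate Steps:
U(l, o) = 1
K(z) = 1
((11 - 11*K(-2)) - 1402)*(-379) = ((11 - 11*1) - 1402)*(-379) = ((11 - 11) - 1402)*(-379) = (0 - 1402)*(-379) = -1402*(-379) = 531358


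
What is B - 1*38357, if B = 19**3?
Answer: -31498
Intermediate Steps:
B = 6859
B - 1*38357 = 6859 - 1*38357 = 6859 - 38357 = -31498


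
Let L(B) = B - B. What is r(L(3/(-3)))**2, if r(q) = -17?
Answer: 289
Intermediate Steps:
L(B) = 0
r(L(3/(-3)))**2 = (-17)**2 = 289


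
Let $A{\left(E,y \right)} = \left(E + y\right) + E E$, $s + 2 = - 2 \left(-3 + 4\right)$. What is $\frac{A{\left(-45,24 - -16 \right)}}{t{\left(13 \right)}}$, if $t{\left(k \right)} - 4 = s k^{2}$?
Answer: $- \frac{505}{168} \approx -3.006$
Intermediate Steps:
$s = -4$ ($s = -2 - 2 \left(-3 + 4\right) = -2 - 2 = -4$)
$A{\left(E,y \right)} = E + y + E^{2}$ ($A{\left(E,y \right)} = \left(E + y\right) + E^{2} = E + y + E^{2}$)
$t{\left(k \right)} = 4 - 4 k^{2}$
$\frac{A{\left(-45,24 - -16 \right)}}{t{\left(13 \right)}} = \frac{-45 + \left(24 - -16\right) + \left(-45\right)^{2}}{4 - 4 \cdot 13^{2}} = \frac{-45 + \left(24 + 16\right) + 2025}{4 - 676} = \frac{-45 + 40 + 2025}{4 - 676} = \frac{2020}{-672} = 2020 \left(- \frac{1}{672}\right) = - \frac{505}{168}$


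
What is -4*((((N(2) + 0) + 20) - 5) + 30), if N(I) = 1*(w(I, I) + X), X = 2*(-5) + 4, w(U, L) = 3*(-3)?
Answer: -120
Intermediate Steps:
w(U, L) = -9
X = -6 (X = -10 + 4 = -6)
N(I) = -15 (N(I) = 1*(-9 - 6) = 1*(-15) = -15)
-4*((((N(2) + 0) + 20) - 5) + 30) = -4*((((-15 + 0) + 20) - 5) + 30) = -4*(((-15 + 20) - 5) + 30) = -4*((5 - 5) + 30) = -4*(0 + 30) = -4*30 = -120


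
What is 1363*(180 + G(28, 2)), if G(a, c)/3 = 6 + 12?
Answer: 318942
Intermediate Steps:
G(a, c) = 54 (G(a, c) = 3*(6 + 12) = 3*18 = 54)
1363*(180 + G(28, 2)) = 1363*(180 + 54) = 1363*234 = 318942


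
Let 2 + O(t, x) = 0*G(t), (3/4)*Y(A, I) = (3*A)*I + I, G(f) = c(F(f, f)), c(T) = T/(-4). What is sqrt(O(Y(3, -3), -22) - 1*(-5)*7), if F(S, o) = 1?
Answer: sqrt(33) ≈ 5.7446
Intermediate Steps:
c(T) = -T/4 (c(T) = T*(-1/4) = -T/4)
G(f) = -1/4 (G(f) = -1/4*1 = -1/4)
Y(A, I) = 4*I/3 + 4*A*I (Y(A, I) = 4*((3*A)*I + I)/3 = 4*(3*A*I + I)/3 = 4*(I + 3*A*I)/3 = 4*I/3 + 4*A*I)
O(t, x) = -2 (O(t, x) = -2 + 0*(-1/4) = -2 + 0 = -2)
sqrt(O(Y(3, -3), -22) - 1*(-5)*7) = sqrt(-2 - 1*(-5)*7) = sqrt(-2 + 5*7) = sqrt(-2 + 35) = sqrt(33)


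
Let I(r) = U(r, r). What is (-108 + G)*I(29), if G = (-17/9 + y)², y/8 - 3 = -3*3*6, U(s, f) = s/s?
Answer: 13599973/81 ≈ 1.6790e+5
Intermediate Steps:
U(s, f) = 1
I(r) = 1
y = -408 (y = 24 + 8*(-3*3*6) = 24 + 8*(-9*6) = 24 + 8*(-54) = 24 - 432 = -408)
G = 13608721/81 (G = (-17/9 - 408)² = (-3689/9)² = 13608721/81 ≈ 1.6801e+5)
(-108 + G)*I(29) = (-108 + 13608721/81)*1 = (13599973/81)*1 = 13599973/81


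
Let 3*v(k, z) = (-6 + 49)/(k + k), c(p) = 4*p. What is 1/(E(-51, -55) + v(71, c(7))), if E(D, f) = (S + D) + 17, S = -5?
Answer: -426/16571 ≈ -0.025708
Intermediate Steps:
E(D, f) = 12 + D (E(D, f) = (-5 + D) + 17 = 12 + D)
v(k, z) = 43/(6*k) (v(k, z) = ((-6 + 49)/(k + k))/3 = (43/((2*k)))/3 = (43*(1/(2*k)))/3 = (43/(2*k))/3 = 43/(6*k))
1/(E(-51, -55) + v(71, c(7))) = 1/((12 - 51) + (43/6)/71) = 1/(-39 + (43/6)*(1/71)) = 1/(-39 + 43/426) = 1/(-16571/426) = -426/16571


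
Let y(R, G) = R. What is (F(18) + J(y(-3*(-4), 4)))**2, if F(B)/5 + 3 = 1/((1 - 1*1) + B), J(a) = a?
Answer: 2401/324 ≈ 7.4105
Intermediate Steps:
F(B) = -15 + 5/B (F(B) = -15 + 5/((1 - 1*1) + B) = -15 + 5/((1 - 1) + B) = -15 + 5/(0 + B) = -15 + 5/B)
(F(18) + J(y(-3*(-4), 4)))**2 = ((-15 + 5/18) - 3*(-4))**2 = ((-15 + 5*(1/18)) + 12)**2 = ((-15 + 5/18) + 12)**2 = (-265/18 + 12)**2 = (-49/18)**2 = 2401/324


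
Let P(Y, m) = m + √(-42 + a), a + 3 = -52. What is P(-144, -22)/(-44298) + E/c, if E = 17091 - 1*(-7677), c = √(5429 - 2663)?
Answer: 11/22149 + 4128*√2766/461 - I*√97/44298 ≈ 470.94 - 0.00022233*I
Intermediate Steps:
a = -55 (a = -3 - 52 = -55)
c = √2766 ≈ 52.593
E = 24768 (E = 17091 + 7677 = 24768)
P(Y, m) = m + I*√97 (P(Y, m) = m + √(-42 - 55) = m + √(-97) = m + I*√97)
P(-144, -22)/(-44298) + E/c = (-22 + I*√97)/(-44298) + 24768/(√2766) = (-22 + I*√97)*(-1/44298) + 24768*(√2766/2766) = (11/22149 - I*√97/44298) + 4128*√2766/461 = 11/22149 + 4128*√2766/461 - I*√97/44298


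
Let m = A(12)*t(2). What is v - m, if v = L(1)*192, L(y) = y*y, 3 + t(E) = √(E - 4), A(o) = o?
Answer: 228 - 12*I*√2 ≈ 228.0 - 16.971*I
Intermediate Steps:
t(E) = -3 + √(-4 + E) (t(E) = -3 + √(E - 4) = -3 + √(-4 + E))
m = -36 + 12*I*√2 (m = 12*(-3 + √(-4 + 2)) = 12*(-3 + √(-2)) = 12*(-3 + I*√2) = -36 + 12*I*√2 ≈ -36.0 + 16.971*I)
L(y) = y²
v = 192 (v = 1²*192 = 1*192 = 192)
v - m = 192 - (-36 + 12*I*√2) = 192 + (36 - 12*I*√2) = 228 - 12*I*√2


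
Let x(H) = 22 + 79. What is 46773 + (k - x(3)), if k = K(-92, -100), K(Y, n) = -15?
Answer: 46657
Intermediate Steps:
x(H) = 101
k = -15
46773 + (k - x(3)) = 46773 + (-15 - 1*101) = 46773 + (-15 - 101) = 46773 - 116 = 46657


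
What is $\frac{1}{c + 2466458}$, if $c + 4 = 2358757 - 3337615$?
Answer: $\frac{1}{1487596} \approx 6.7223 \cdot 10^{-7}$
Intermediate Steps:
$c = -978862$ ($c = -4 + \left(2358757 - 3337615\right) = -4 - 978858 = -978862$)
$\frac{1}{c + 2466458} = \frac{1}{-978862 + 2466458} = \frac{1}{1487596}$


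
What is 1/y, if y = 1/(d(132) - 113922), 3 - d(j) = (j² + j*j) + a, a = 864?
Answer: -149631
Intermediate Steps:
d(j) = -861 - 2*j² (d(j) = 3 - ((j² + j*j) + 864) = 3 - ((j² + j²) + 864) = 3 - (2*j² + 864) = 3 - (864 + 2*j²) = 3 + (-864 - 2*j²) = -861 - 2*j²)
y = -1/149631 (y = 1/((-861 - 2*132²) - 113922) = 1/((-861 - 2*17424) - 113922) = 1/((-861 - 34848) - 113922) = 1/(-35709 - 113922) = 1/(-149631) = -1/149631 ≈ -6.6831e-6)
1/y = 1/(-1/149631) = -149631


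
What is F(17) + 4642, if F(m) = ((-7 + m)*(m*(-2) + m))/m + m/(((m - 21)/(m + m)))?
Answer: 8975/2 ≈ 4487.5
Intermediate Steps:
F(m) = 7 - m + 2*m²/(-21 + m) (F(m) = ((-7 + m)*(-2*m + m))/m + m/(((-21 + m)/((2*m)))) = ((-7 + m)*(-m))/m + m/(((-21 + m)*(1/(2*m)))) = (-m*(-7 + m))/m + m/(((-21 + m)/(2*m))) = (7 - m) + m*(2*m/(-21 + m)) = (7 - m) + 2*m²/(-21 + m) = 7 - m + 2*m²/(-21 + m))
F(17) + 4642 = (-147 + 17² + 28*17)/(-21 + 17) + 4642 = (-147 + 289 + 476)/(-4) + 4642 = -¼*618 + 4642 = -309/2 + 4642 = 8975/2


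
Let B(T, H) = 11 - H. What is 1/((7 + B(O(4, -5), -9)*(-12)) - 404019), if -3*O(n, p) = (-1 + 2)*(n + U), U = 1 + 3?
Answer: -1/404252 ≈ -2.4737e-6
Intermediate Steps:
U = 4
O(n, p) = -4/3 - n/3 (O(n, p) = -(-1 + 2)*(n + 4)/3 = -(4 + n)/3 = -4/3 - n/3)
1/((7 + B(O(4, -5), -9)*(-12)) - 404019) = 1/((7 + (11 - 1*(-9))*(-12)) - 404019) = 1/((7 + (11 + 9)*(-12)) - 404019) = 1/((7 + 20*(-12)) - 404019) = 1/((7 - 240) - 404019) = 1/(-233 - 404019) = 1/(-404252) = -1/404252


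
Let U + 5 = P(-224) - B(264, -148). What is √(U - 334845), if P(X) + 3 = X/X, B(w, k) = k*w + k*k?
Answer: 2*I*√79421 ≈ 563.63*I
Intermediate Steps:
B(w, k) = k² + k*w (B(w, k) = k*w + k² = k² + k*w)
P(X) = -2 (P(X) = -3 + X/X = -3 + 1 = -2)
U = 17161 (U = -5 + (-2 - (-148)*(-148 + 264)) = -5 + (-2 - (-148)*116) = -5 + (-2 - 1*(-17168)) = -5 + (-2 + 17168) = -5 + 17166 = 17161)
√(U - 334845) = √(17161 - 334845) = √(-317684) = 2*I*√79421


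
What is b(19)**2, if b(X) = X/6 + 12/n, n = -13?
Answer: 30625/6084 ≈ 5.0337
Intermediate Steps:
b(X) = -12/13 + X/6 (b(X) = X/6 + 12/(-13) = X*(1/6) + 12*(-1/13) = X/6 - 12/13 = -12/13 + X/6)
b(19)**2 = (-12/13 + (1/6)*19)**2 = (-12/13 + 19/6)**2 = (175/78)**2 = 30625/6084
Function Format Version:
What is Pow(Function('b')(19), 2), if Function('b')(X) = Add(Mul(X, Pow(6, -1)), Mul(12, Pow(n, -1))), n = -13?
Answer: Rational(30625, 6084) ≈ 5.0337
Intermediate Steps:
Function('b')(X) = Add(Rational(-12, 13), Mul(Rational(1, 6), X)) (Function('b')(X) = Add(Mul(X, Pow(6, -1)), Mul(12, Pow(-13, -1))) = Add(Mul(X, Rational(1, 6)), Mul(12, Rational(-1, 13))) = Add(Mul(Rational(1, 6), X), Rational(-12, 13)) = Add(Rational(-12, 13), Mul(Rational(1, 6), X)))
Pow(Function('b')(19), 2) = Pow(Add(Rational(-12, 13), Mul(Rational(1, 6), 19)), 2) = Pow(Add(Rational(-12, 13), Rational(19, 6)), 2) = Pow(Rational(175, 78), 2) = Rational(30625, 6084)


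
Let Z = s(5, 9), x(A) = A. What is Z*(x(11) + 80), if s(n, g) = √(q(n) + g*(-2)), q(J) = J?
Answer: 91*I*√13 ≈ 328.1*I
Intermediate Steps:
s(n, g) = √(n - 2*g) (s(n, g) = √(n + g*(-2)) = √(n - 2*g))
Z = I*√13 (Z = √(5 - 2*9) = √(5 - 18) = √(-13) = I*√13 ≈ 3.6056*I)
Z*(x(11) + 80) = (I*√13)*(11 + 80) = (I*√13)*91 = 91*I*√13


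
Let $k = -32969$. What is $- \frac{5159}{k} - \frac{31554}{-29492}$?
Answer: $\frac{596226527}{486160874} \approx 1.2264$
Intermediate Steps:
$- \frac{5159}{k} - \frac{31554}{-29492} = - \frac{5159}{-32969} - \frac{31554}{-29492} = \left(-5159\right) \left(- \frac{1}{32969}\right) - - \frac{15777}{14746} = \frac{5159}{32969} + \frac{15777}{14746} = \frac{596226527}{486160874}$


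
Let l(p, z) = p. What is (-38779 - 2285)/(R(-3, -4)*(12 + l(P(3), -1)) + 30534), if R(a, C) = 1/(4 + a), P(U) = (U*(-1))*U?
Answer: -472/351 ≈ -1.3447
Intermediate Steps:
P(U) = -U² (P(U) = (-U)*U = -U²)
(-38779 - 2285)/(R(-3, -4)*(12 + l(P(3), -1)) + 30534) = (-38779 - 2285)/((12 - 1*3²)/(4 - 3) + 30534) = -41064/((12 - 1*9)/1 + 30534) = -41064/(1*(12 - 9) + 30534) = -41064/(1*3 + 30534) = -41064/(3 + 30534) = -41064/30537 = -41064*1/30537 = -472/351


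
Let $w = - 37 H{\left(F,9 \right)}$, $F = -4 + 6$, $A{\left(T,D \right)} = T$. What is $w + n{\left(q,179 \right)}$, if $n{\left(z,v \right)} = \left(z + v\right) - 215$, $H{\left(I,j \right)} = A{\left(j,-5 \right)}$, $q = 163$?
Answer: $-206$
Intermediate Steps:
$F = 2$
$H{\left(I,j \right)} = j$
$n{\left(z,v \right)} = -215 + v + z$ ($n{\left(z,v \right)} = \left(v + z\right) - 215 = -215 + v + z$)
$w = -333$ ($w = \left(-37\right) 9 = -333$)
$w + n{\left(q,179 \right)} = -333 + \left(-215 + 179 + 163\right) = -333 + 127 = -206$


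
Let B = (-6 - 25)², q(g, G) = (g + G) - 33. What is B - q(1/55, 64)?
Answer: 51149/55 ≈ 929.98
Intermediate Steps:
q(g, G) = -33 + G + g (q(g, G) = (G + g) - 33 = -33 + G + g)
B = 961 (B = (-31)² = 961)
B - q(1/55, 64) = 961 - (-33 + 64 + 1/55) = 961 - 1*1706/55 = 961 - 1706/55 = 51149/55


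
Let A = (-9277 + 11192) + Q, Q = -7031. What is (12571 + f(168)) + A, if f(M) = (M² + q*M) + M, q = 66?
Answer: 46935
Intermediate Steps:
f(M) = M² + 67*M (f(M) = (M² + 66*M) + M = M² + 67*M)
A = -5116 (A = (-9277 + 11192) - 7031 = 1915 - 7031 = -5116)
(12571 + f(168)) + A = (12571 + 168*(67 + 168)) - 5116 = (12571 + 168*235) - 5116 = (12571 + 39480) - 5116 = 52051 - 5116 = 46935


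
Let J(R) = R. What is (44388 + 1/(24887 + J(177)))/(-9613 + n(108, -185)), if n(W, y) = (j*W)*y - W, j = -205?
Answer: 1112540833/102415990456 ≈ 0.010863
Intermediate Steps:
n(W, y) = -W - 205*W*y (n(W, y) = (-205*W)*y - W = -205*W*y - W = -W - 205*W*y)
(44388 + 1/(24887 + J(177)))/(-9613 + n(108, -185)) = (44388 + 1/(24887 + 177))/(-9613 - 1*108*(1 + 205*(-185))) = (44388 + 1/25064)/(-9613 - 1*108*(1 - 37925)) = (44388 + 1/25064)/(-9613 - 1*108*(-37924)) = 1112540833/(25064*(-9613 + 4095792)) = (1112540833/25064)/4086179 = (1112540833/25064)*(1/4086179) = 1112540833/102415990456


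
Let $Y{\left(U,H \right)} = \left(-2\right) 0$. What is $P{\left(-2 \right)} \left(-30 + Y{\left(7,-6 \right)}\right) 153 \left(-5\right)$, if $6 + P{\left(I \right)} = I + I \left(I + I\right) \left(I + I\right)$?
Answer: $-918000$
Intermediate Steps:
$Y{\left(U,H \right)} = 0$
$P{\left(I \right)} = -6 + I + 4 I^{3}$ ($P{\left(I \right)} = -6 + \left(I + I \left(I + I\right) \left(I + I\right)\right) = -6 + \left(I + I 2 I 2 I\right) = -6 + \left(I + I 4 I^{2}\right) = -6 + \left(I + 4 I^{3}\right) = -6 + I + 4 I^{3}$)
$P{\left(-2 \right)} \left(-30 + Y{\left(7,-6 \right)}\right) 153 \left(-5\right) = \left(-6 - 2 + 4 \left(-2\right)^{3}\right) \left(-30 + 0\right) 153 \left(-5\right) = \left(-6 - 2 + 4 \left(-8\right)\right) \left(-30\right) \left(-765\right) = \left(-6 - 2 - 32\right) \left(-30\right) \left(-765\right) = \left(-40\right) \left(-30\right) \left(-765\right) = 1200 \left(-765\right) = -918000$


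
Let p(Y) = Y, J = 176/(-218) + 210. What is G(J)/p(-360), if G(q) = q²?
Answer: -129982801/1069290 ≈ -121.56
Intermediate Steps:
J = 22802/109 (J = 176*(-1/218) + 210 = -88/109 + 210 = 22802/109 ≈ 209.19)
G(J)/p(-360) = (22802/109)²/(-360) = (519931204/11881)*(-1/360) = -129982801/1069290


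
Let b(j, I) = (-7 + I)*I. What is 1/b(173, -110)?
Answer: 1/12870 ≈ 7.7700e-5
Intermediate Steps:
b(j, I) = I*(-7 + I)
1/b(173, -110) = 1/(-110*(-7 - 110)) = 1/(-110*(-117)) = 1/12870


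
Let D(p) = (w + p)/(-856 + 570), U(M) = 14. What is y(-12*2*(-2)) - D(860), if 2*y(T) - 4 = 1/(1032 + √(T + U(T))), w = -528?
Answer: 240718306/76144783 - √62/2129924 ≈ 3.1613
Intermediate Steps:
D(p) = 24/13 - p/286 (D(p) = (-528 + p)/(-856 + 570) = (-528 + p)/(-286) = (-528 + p)*(-1/286) = 24/13 - p/286)
y(T) = 2 + 1/(2*(1032 + √(14 + T))) (y(T) = 2 + 1/(2*(1032 + √(T + 14))) = 2 + 1/(2*(1032 + √(14 + T))))
y(-12*2*(-2)) - D(860) = (4129 + 4*√(14 - 12*2*(-2)))/(2*(1032 + √(14 - 12*2*(-2)))) - (24/13 - 1/286*860) = (4129 + 4*√(14 - 24*(-2)))/(2*(1032 + √(14 - 24*(-2)))) - (24/13 - 430/143) = (4129 + 4*√(14 + 48))/(2*(1032 + √(14 + 48))) - 1*(-166/143) = (4129 + 4*√62)/(2*(1032 + √62)) + 166/143 = 166/143 + (4129 + 4*√62)/(2*(1032 + √62))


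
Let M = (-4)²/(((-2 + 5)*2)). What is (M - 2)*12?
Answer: 8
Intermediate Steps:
M = 8/3 (M = 16/((3*2)) = 16/6 = 16*(⅙) = 8/3 ≈ 2.6667)
(M - 2)*12 = (8/3 - 2)*12 = (⅔)*12 = 8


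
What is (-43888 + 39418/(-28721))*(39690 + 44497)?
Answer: -106121642170542/28721 ≈ -3.6949e+9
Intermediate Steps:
(-43888 + 39418/(-28721))*(39690 + 44497) = (-43888 + 39418*(-1/28721))*84187 = (-43888 - 39418/28721)*84187 = -1260546666/28721*84187 = -106121642170542/28721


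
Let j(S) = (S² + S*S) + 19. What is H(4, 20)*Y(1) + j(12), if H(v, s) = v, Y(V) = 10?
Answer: 347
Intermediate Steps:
j(S) = 19 + 2*S² (j(S) = (S² + S²) + 19 = 2*S² + 19 = 19 + 2*S²)
H(4, 20)*Y(1) + j(12) = 4*10 + (19 + 2*12²) = 40 + (19 + 2*144) = 40 + (19 + 288) = 40 + 307 = 347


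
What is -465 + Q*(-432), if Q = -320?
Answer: 137775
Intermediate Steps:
-465 + Q*(-432) = -465 - 320*(-432) = -465 + 138240 = 137775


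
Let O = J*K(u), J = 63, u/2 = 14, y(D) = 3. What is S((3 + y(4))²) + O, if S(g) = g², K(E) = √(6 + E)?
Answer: 1296 + 63*√34 ≈ 1663.3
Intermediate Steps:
u = 28 (u = 2*14 = 28)
O = 63*√34 (O = 63*√(6 + 28) = 63*√34 ≈ 367.35)
S((3 + y(4))²) + O = ((3 + 3)²)² + 63*√34 = (6²)² + 63*√34 = 36² + 63*√34 = 1296 + 63*√34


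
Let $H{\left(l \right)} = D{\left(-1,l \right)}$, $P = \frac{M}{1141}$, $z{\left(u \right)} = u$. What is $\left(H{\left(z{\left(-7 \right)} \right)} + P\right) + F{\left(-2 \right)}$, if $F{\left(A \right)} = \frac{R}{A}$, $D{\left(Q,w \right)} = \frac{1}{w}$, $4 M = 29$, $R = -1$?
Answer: $\frac{237}{652} \approx 0.3635$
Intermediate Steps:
$M = \frac{29}{4}$ ($M = \frac{1}{4} \cdot 29 = \frac{29}{4} \approx 7.25$)
$F{\left(A \right)} = - \frac{1}{A}$
$P = \frac{29}{4564}$ ($P = \frac{29}{4 \cdot 1141} = \frac{29}{4} \cdot \frac{1}{1141} = \frac{29}{4564} \approx 0.0063541$)
$H{\left(l \right)} = \frac{1}{l}$
$\left(H{\left(z{\left(-7 \right)} \right)} + P\right) + F{\left(-2 \right)} = \left(\frac{1}{-7} + \frac{29}{4564}\right) - \frac{1}{-2} = \left(- \frac{1}{7} + \frac{29}{4564}\right) - - \frac{1}{2} = - \frac{89}{652} + \frac{1}{2} = \frac{237}{652}$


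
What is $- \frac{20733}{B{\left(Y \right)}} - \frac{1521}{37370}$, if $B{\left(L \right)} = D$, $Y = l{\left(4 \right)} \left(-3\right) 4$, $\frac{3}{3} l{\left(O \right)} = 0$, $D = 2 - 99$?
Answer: $\frac{774644673}{3624890} \approx 213.7$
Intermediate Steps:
$D = -97$ ($D = 2 - 99 = -97$)
$l{\left(O \right)} = 0$
$Y = 0$ ($Y = 0 \left(-3\right) 4 = 0 \cdot 4 = 0$)
$B{\left(L \right)} = -97$
$- \frac{20733}{B{\left(Y \right)}} - \frac{1521}{37370} = - \frac{20733}{-97} - \frac{1521}{37370} = \left(-20733\right) \left(- \frac{1}{97}\right) - \frac{1521}{37370} = \frac{20733}{97} - \frac{1521}{37370} = \frac{774644673}{3624890}$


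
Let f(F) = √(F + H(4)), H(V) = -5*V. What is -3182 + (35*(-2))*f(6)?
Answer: -3182 - 70*I*√14 ≈ -3182.0 - 261.92*I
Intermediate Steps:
f(F) = √(-20 + F) (f(F) = √(F - 5*4) = √(F - 20) = √(-20 + F))
-3182 + (35*(-2))*f(6) = -3182 + (35*(-2))*√(-20 + 6) = -3182 - 70*I*√14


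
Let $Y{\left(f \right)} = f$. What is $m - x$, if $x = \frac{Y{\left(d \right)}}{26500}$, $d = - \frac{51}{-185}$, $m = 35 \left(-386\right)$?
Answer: $- \frac{66232775051}{4902500} \approx -13510.0$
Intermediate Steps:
$m = -13510$
$d = \frac{51}{185}$ ($d = \left(-51\right) \left(- \frac{1}{185}\right) = \frac{51}{185} \approx 0.27568$)
$x = \frac{51}{4902500}$ ($x = \frac{51}{185 \cdot 26500} = \frac{51}{185} \cdot \frac{1}{26500} = \frac{51}{4902500} \approx 1.0403 \cdot 10^{-5}$)
$m - x = -13510 - \frac{51}{4902500} = - \frac{66232775051}{4902500}$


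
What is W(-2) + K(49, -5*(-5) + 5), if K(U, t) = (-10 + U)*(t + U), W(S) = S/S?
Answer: 3082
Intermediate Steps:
W(S) = 1
K(U, t) = (-10 + U)*(U + t)
W(-2) + K(49, -5*(-5) + 5) = 1 + (49² - 10*49 - 10*(-5*(-5) + 5) + 49*(-5*(-5) + 5)) = 1 + (2401 - 490 - 10*(25 + 5) + 49*(25 + 5)) = 1 + (2401 - 490 - 10*30 + 49*30) = 1 + (2401 - 490 - 300 + 1470) = 1 + 3081 = 3082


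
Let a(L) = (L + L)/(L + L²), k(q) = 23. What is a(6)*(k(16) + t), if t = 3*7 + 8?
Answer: 104/7 ≈ 14.857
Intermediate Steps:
t = 29 (t = 21 + 8 = 29)
a(L) = 2*L/(L + L²) (a(L) = (2*L)/(L + L²) = 2*L/(L + L²))
a(6)*(k(16) + t) = (2/(1 + 6))*(23 + 29) = (2/7)*52 = 104/7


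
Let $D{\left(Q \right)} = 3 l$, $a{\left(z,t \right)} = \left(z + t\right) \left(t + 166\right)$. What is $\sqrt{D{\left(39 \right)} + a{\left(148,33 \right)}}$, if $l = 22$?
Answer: $\sqrt{36085} \approx 189.96$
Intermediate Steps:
$a{\left(z,t \right)} = \left(166 + t\right) \left(t + z\right)$ ($a{\left(z,t \right)} = \left(t + z\right) \left(166 + t\right) = \left(166 + t\right) \left(t + z\right)$)
$D{\left(Q \right)} = 66$ ($D{\left(Q \right)} = 3 \cdot 22 = 66$)
$\sqrt{D{\left(39 \right)} + a{\left(148,33 \right)}} = \sqrt{66 + \left(33^{2} + 166 \cdot 33 + 166 \cdot 148 + 33 \cdot 148\right)} = \sqrt{66 + \left(1089 + 5478 + 24568 + 4884\right)} = \sqrt{66 + 36019} = \sqrt{36085}$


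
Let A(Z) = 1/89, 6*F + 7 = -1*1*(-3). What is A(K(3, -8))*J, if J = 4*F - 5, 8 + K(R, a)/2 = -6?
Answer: -23/267 ≈ -0.086142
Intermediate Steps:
K(R, a) = -28 (K(R, a) = -16 + 2*(-6) = -16 - 12 = -28)
F = -⅔ (F = -7/6 + (-1*1*(-3))/6 = -7/6 + (-1*(-3))/6 = -7/6 + (⅙)*3 = -7/6 + ½ = -⅔ ≈ -0.66667)
A(Z) = 1/89
J = -23/3 (J = 4*(-⅔) - 5 = -8/3 - 5 = -23/3 ≈ -7.6667)
A(K(3, -8))*J = (1/89)*(-23/3) = -23/267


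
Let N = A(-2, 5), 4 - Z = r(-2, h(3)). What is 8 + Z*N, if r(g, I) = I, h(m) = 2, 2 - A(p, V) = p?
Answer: 16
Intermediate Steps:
A(p, V) = 2 - p
Z = 2 (Z = 4 - 1*2 = 4 - 2 = 2)
N = 4 (N = 2 - 1*(-2) = 2 + 2 = 4)
8 + Z*N = 8 + 2*4 = 8 + 8 = 16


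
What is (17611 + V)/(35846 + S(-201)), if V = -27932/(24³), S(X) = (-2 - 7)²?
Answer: 60856633/124163712 ≈ 0.49013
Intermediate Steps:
S(X) = 81 (S(X) = (-9)² = 81)
V = -6983/3456 (V = -27932/13824 = -27932*1/13824 = -6983/3456 ≈ -2.0205)
(17611 + V)/(35846 + S(-201)) = (17611 - 6983/3456)/(35846 + 81) = (60856633/3456)/35927 = (60856633/3456)*(1/35927) = 60856633/124163712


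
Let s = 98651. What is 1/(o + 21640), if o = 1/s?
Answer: 98651/2134807641 ≈ 4.6211e-5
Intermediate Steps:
o = 1/98651 ≈ 1.0137e-5
1/(o + 21640) = 1/(1/98651 + 21640) = 1/(2134807641/98651) = 98651/2134807641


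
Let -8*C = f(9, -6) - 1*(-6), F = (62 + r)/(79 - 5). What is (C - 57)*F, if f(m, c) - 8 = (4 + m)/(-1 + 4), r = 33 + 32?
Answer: -180721/1776 ≈ -101.76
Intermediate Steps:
r = 65
f(m, c) = 28/3 + m/3 (f(m, c) = 8 + (4 + m)/(-1 + 4) = 8 + (4 + m)/3 = 8 + (4 + m)*(1/3) = 8 + (4/3 + m/3) = 28/3 + m/3)
F = 127/74 (F = (62 + 65)/(79 - 5) = 127/74 ≈ 1.7162)
C = -55/24 (C = -((28/3 + (1/3)*9) - 1*(-6))/8 = -((28/3 + 3) + 6)/8 = -(37/3 + 6)/8 = -1/8*55/3 = -55/24 ≈ -2.2917)
(C - 57)*F = (-55/24 - 57)*(127/74) = -1423/24*127/74 = -180721/1776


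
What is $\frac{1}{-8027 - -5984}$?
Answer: $- \frac{1}{2043} \approx -0.00048948$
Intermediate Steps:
$\frac{1}{-8027 - -5984} = \frac{1}{-8027 + 5984} = \frac{1}{-2043} = - \frac{1}{2043}$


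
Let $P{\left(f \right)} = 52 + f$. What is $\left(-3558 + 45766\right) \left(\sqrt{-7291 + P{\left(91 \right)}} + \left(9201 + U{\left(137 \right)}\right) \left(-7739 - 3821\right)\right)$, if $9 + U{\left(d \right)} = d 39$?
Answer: $-7091982316800 + 84416 i \sqrt{1787} \approx -7.092 \cdot 10^{12} + 3.5685 \cdot 10^{6} i$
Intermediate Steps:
$U{\left(d \right)} = -9 + 39 d$ ($U{\left(d \right)} = -9 + d 39 = -9 + 39 d$)
$\left(-3558 + 45766\right) \left(\sqrt{-7291 + P{\left(91 \right)}} + \left(9201 + U{\left(137 \right)}\right) \left(-7739 - 3821\right)\right) = \left(-3558 + 45766\right) \left(\sqrt{-7291 + \left(52 + 91\right)} + \left(9201 + \left(-9 + 39 \cdot 137\right)\right) \left(-7739 - 3821\right)\right) = 42208 \left(\sqrt{-7291 + 143} + \left(9201 + \left(-9 + 5343\right)\right) \left(-11560\right)\right) = 42208 \left(\sqrt{-7148} + \left(9201 + 5334\right) \left(-11560\right)\right) = 42208 \left(2 i \sqrt{1787} + 14535 \left(-11560\right)\right) = 42208 \left(2 i \sqrt{1787} - 168024600\right) = 42208 \left(-168024600 + 2 i \sqrt{1787}\right) = -7091982316800 + 84416 i \sqrt{1787}$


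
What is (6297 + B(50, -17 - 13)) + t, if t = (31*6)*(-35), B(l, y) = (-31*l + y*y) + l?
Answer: -813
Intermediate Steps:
B(l, y) = y² - 30*l (B(l, y) = (-31*l + y²) + l = (y² - 31*l) + l = y² - 30*l)
t = -6510 (t = 186*(-35) = -6510)
(6297 + B(50, -17 - 13)) + t = (6297 + ((-17 - 13)² - 30*50)) - 6510 = (6297 + ((-30)² - 1500)) - 6510 = (6297 + (900 - 1500)) - 6510 = (6297 - 600) - 6510 = 5697 - 6510 = -813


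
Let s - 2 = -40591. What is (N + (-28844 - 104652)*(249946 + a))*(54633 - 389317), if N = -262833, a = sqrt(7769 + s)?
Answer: 11167419117335516 + 89357950528*I*sqrt(8205) ≈ 1.1167e+16 + 8.0942e+12*I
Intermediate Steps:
s = -40589 (s = 2 - 40591 = -40589)
a = 2*I*sqrt(8205) (a = sqrt(7769 - 40589) = sqrt(-32820) = 2*I*sqrt(8205) ≈ 181.16*I)
(N + (-28844 - 104652)*(249946 + a))*(54633 - 389317) = (-262833 + (-28844 - 104652)*(249946 + 2*I*sqrt(8205)))*(54633 - 389317) = (-262833 - 133496*(249946 + 2*I*sqrt(8205)))*(-334684) = (-262833 + (-33366791216 - 266992*I*sqrt(8205)))*(-334684) = (-33367054049 - 266992*I*sqrt(8205))*(-334684) = 11167419117335516 + 89357950528*I*sqrt(8205)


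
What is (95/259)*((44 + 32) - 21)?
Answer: 5225/259 ≈ 20.174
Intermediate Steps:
(95/259)*((44 + 32) - 21) = (95*(1/259))*(76 - 21) = (95/259)*55 = 5225/259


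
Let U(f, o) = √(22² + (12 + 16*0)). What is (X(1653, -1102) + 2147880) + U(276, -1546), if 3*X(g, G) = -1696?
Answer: 6441944/3 + 4*√31 ≈ 2.1473e+6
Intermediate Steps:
X(g, G) = -1696/3 (X(g, G) = (⅓)*(-1696) = -1696/3)
U(f, o) = 4*√31 (U(f, o) = √(484 + (12 + 0)) = √(484 + 12) = √496 = 4*√31)
(X(1653, -1102) + 2147880) + U(276, -1546) = (-1696/3 + 2147880) + 4*√31 = 6441944/3 + 4*√31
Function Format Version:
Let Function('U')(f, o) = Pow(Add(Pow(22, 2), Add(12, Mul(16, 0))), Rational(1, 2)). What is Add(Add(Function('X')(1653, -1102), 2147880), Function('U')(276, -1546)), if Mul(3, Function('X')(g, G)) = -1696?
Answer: Add(Rational(6441944, 3), Mul(4, Pow(31, Rational(1, 2)))) ≈ 2.1473e+6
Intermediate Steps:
Function('X')(g, G) = Rational(-1696, 3) (Function('X')(g, G) = Mul(Rational(1, 3), -1696) = Rational(-1696, 3))
Function('U')(f, o) = Mul(4, Pow(31, Rational(1, 2))) (Function('U')(f, o) = Pow(Add(484, Add(12, 0)), Rational(1, 2)) = Pow(Add(484, 12), Rational(1, 2)) = Pow(496, Rational(1, 2)) = Mul(4, Pow(31, Rational(1, 2))))
Add(Add(Function('X')(1653, -1102), 2147880), Function('U')(276, -1546)) = Add(Add(Rational(-1696, 3), 2147880), Mul(4, Pow(31, Rational(1, 2)))) = Add(Rational(6441944, 3), Mul(4, Pow(31, Rational(1, 2))))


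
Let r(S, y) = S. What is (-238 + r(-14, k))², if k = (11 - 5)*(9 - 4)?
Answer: 63504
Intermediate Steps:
k = 30 (k = 6*5 = 30)
(-238 + r(-14, k))² = (-238 - 14)² = (-252)² = 63504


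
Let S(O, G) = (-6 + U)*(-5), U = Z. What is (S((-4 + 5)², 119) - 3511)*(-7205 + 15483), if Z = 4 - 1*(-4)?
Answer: -29146838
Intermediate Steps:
Z = 8 (Z = 4 + 4 = 8)
U = 8
S(O, G) = -10 (S(O, G) = (-6 + 8)*(-5) = 2*(-5) = -10)
(S((-4 + 5)², 119) - 3511)*(-7205 + 15483) = (-10 - 3511)*(-7205 + 15483) = -3521*8278 = -29146838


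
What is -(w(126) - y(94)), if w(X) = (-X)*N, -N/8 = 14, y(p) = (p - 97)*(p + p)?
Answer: -14676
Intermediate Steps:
y(p) = 2*p*(-97 + p) (y(p) = (-97 + p)*(2*p) = 2*p*(-97 + p))
N = -112 (N = -8*14 = -112)
w(X) = 112*X (w(X) = -X*(-112) = 112*X)
-(w(126) - y(94)) = -(112*126 - 2*94*(-97 + 94)) = -(14112 - 2*94*(-3)) = -(14112 - 1*(-564)) = -(14112 + 564) = -1*14676 = -14676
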